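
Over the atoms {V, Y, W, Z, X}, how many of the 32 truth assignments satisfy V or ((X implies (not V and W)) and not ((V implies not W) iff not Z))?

22

Initial set: {(V or ((X implies (not V and W)) and not ((V implies not W) iff not Z)))}.
(V or ((X implies (not V and W)) and not ((V implies not W) iff not Z))): β-rule — branch into V  //  ((X implies (not V and W)) and not ((V implies not W) iff not Z)).
  branch 1 (add V):
    ○ open, literals {V=1}.
  branch 2 (add ((X implies (not V and W)) and not ((V implies not W) iff not Z))):
    ((X implies (not V and W)) and not ((V implies not W) iff not Z)): α-rule — add (X implies (not V and W)), not ((V implies not W) iff not Z).
    (X implies (not V and W)): β-rule — branch into not X  //  (not V and W).
      branch 2.1 (add not X):
        not ((V implies not W) iff not Z): β-rule — branch into (V implies not W), not not Z  //  not (V implies not W), not Z.
          branch 2.1.1 (add (V implies not W), not not Z):
            (V implies not W): β-rule — branch into not V  //  not W.
              branch 2.1.1.1 (add not V):
                ○ open, literals {V=0, X=0, Z=1}.
              branch 2.1.1.2 (add not W):
                ○ open, literals {W=0, X=0, Z=1}.
          branch 2.1.2 (add not (V implies not W), not Z):
            not (V implies not W): α-rule — add V, not not W.
            ○ open, literals {V=1, W=1, X=0, Z=0}.
      branch 2.2 (add (not V and W)):
        (not V and W): α-rule — add not V, W.
        not ((V implies not W) iff not Z): β-rule — branch into (V implies not W), not not Z  //  not (V implies not W), not Z.
          branch 2.2.1 (add (V implies not W), not not Z):
            (V implies not W): β-rule — branch into not V  //  not W.
              branch 2.2.1.1 (add not V):
                ○ open, literals {V=0, W=1, Z=1}.
              branch 2.2.1.2 (add not W):
                × closes — contains both W and not W.
          branch 2.2.2 (add not (V implies not W), not Z):
            not (V implies not W): α-rule — add V, not not W.
            × closes — contains both V and not V.
2 branches closed, 5 open.
Each open branch fixes some atoms; the unmentioned ones are free. Counting distinct full assignments: branch {V=1} (Y, W, Z, X) contributes 16 new; branch {V=0, X=0, Z=1} (Y, W) contributes 4 new; branch {W=0, X=0, Z=1} (V, Y) contributes 0 new; branch {V=1, W=1, X=0, Z=0} (Y) contributes 0 new; branch {V=0, W=1, Z=1} (Y, X) contributes 2 new. Total: 22.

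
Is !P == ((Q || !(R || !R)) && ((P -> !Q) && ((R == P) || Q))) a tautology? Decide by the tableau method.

Assume the negation and expand:
Initial set: {!(!P == ((Q || !(R || !R)) && ((P -> !Q) && ((R == P) || Q))))}.
!(!P == ((Q || !(R || !R)) && ((P -> !Q) && ((R == P) || Q)))): β-rule — branch into !P, !((Q || !(R || !R)) && ((P -> !Q) && ((R == P) || Q)))  //  !!P, ((Q || !(R || !R)) && ((P -> !Q) && ((R == P) || Q))).
  branch 1 (add !P, !((Q || !(R || !R)) && ((P -> !Q) && ((R == P) || Q)))):
    !((Q || !(R || !R)) && ((P -> !Q) && ((R == P) || Q))): β-rule — branch into !(Q || !(R || !R))  //  !((P -> !Q) && ((R == P) || Q)).
      branch 1.1 (add !(Q || !(R || !R))):
        !(Q || !(R || !R)): α-rule — add !Q, !!(R || !R).
        !!(R || !R): β-rule — branch into R  //  !R.
          branch 1.1.1 (add R):
            ○ open, literals {P=F, Q=F, R=T}.
          branch 1.1.2 (add !R):
            ○ open, literals {P=F, Q=F, R=F}.
      branch 1.2 (add !((P -> !Q) && ((R == P) || Q))):
        !((P -> !Q) && ((R == P) || Q)): β-rule — branch into !(P -> !Q)  //  !((R == P) || Q).
          branch 1.2.1 (add !(P -> !Q)):
            !(P -> !Q): α-rule — add P, !!Q.
            × closes — contains both P and !P.
          branch 1.2.2 (add !((R == P) || Q)):
            !((R == P) || Q): α-rule — add !(R == P), !Q.
            !(R == P): β-rule — branch into R, !P  //  !R, P.
              branch 1.2.2.1 (add R, !P):
                ○ open, literals {P=F, Q=F, R=T}.
              branch 1.2.2.2 (add !R, P):
                × closes — contains both P and !P.
  branch 2 (add !!P, ((Q || !(R || !R)) && ((P -> !Q) && ((R == P) || Q)))):
    ((Q || !(R || !R)) && ((P -> !Q) && ((R == P) || Q))): α-rule — add (Q || !(R || !R)), ((P -> !Q) && ((R == P) || Q)).
    ((P -> !Q) && ((R == P) || Q)): α-rule — add (P -> !Q), ((R == P) || Q).
    (Q || !(R || !R)): β-rule — branch into Q  //  !(R || !R).
      branch 2.1 (add Q):
        (P -> !Q): β-rule — branch into !P  //  !Q.
          branch 2.1.1 (add !P):
            × closes — contains both P and !P.
          branch 2.1.2 (add !Q):
            × closes — contains both Q and !Q.
      branch 2.2 (add !(R || !R)):
        !(R || !R): α-rule — add !R, !!R.
        × closes — contains both R and !R.
5 branches closed, 3 open.
An open branch gives a countermodel: P=F, Q=F, R=T (unmentioned atoms arbitrary); under it the original formula is false.

Not valid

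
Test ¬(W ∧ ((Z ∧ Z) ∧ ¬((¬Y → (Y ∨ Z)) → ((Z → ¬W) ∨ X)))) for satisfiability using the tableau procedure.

Initial set: {¬(W ∧ ((Z ∧ Z) ∧ ¬((¬Y → (Y ∨ Z)) → ((Z → ¬W) ∨ X))))}.
¬(W ∧ ((Z ∧ Z) ∧ ¬((¬Y → (Y ∨ Z)) → ((Z → ¬W) ∨ X)))): β-rule — branch into ¬W  //  ¬((Z ∧ Z) ∧ ¬((¬Y → (Y ∨ Z)) → ((Z → ¬W) ∨ X))).
  branch 1 (add ¬W):
    ○ open, literals {W=F}.
  branch 2 (add ¬((Z ∧ Z) ∧ ¬((¬Y → (Y ∨ Z)) → ((Z → ¬W) ∨ X)))):
    ¬((Z ∧ Z) ∧ ¬((¬Y → (Y ∨ Z)) → ((Z → ¬W) ∨ X))): β-rule — branch into ¬(Z ∧ Z)  //  ¬¬((¬Y → (Y ∨ Z)) → ((Z → ¬W) ∨ X)).
      branch 2.1 (add ¬(Z ∧ Z)):
        ¬(Z ∧ Z): β-rule — branch into ¬Z  //  ¬Z.
          branch 2.1.1 (add ¬Z):
            ○ open, literals {Z=F}.
          branch 2.1.2 (add ¬Z):
            ○ open, literals {Z=F}.
      branch 2.2 (add ¬¬((¬Y → (Y ∨ Z)) → ((Z → ¬W) ∨ X))):
        ¬¬((¬Y → (Y ∨ Z)) → ((Z → ¬W) ∨ X)): β-rule — branch into ¬(¬Y → (Y ∨ Z))  //  ((Z → ¬W) ∨ X).
          branch 2.2.1 (add ¬(¬Y → (Y ∨ Z))):
            ¬(¬Y → (Y ∨ Z)): α-rule — add ¬Y, ¬(Y ∨ Z).
            ¬(Y ∨ Z): α-rule — add ¬Y, ¬Z.
            ○ open, literals {Y=F, Z=F}.
          branch 2.2.2 (add ((Z → ¬W) ∨ X)):
            ((Z → ¬W) ∨ X): β-rule — branch into (Z → ¬W)  //  X.
              branch 2.2.2.1 (add (Z → ¬W)):
                (Z → ¬W): β-rule — branch into ¬Z  //  ¬W.
                  branch 2.2.2.1.1 (add ¬Z):
                    ○ open, literals {Z=F}.
                  branch 2.2.2.1.2 (add ¬W):
                    ○ open, literals {W=F}.
              branch 2.2.2.2 (add X):
                ○ open, literals {X=T}.
0 branches closed, 7 open.
An open branch gives a satisfying assignment: W=F.

Satisfiable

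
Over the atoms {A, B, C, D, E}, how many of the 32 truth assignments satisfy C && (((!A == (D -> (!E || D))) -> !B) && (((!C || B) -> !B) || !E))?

Initial set: {(C && (((!A == (D -> (!E || D))) -> !B) && (((!C || B) -> !B) || !E)))}.
(C && (((!A == (D -> (!E || D))) -> !B) && (((!C || B) -> !B) || !E))): α-rule — add C, (((!A == (D -> (!E || D))) -> !B) && (((!C || B) -> !B) || !E)).
(((!A == (D -> (!E || D))) -> !B) && (((!C || B) -> !B) || !E)): α-rule — add ((!A == (D -> (!E || D))) -> !B), (((!C || B) -> !B) || !E).
((!A == (D -> (!E || D))) -> !B): β-rule — branch into !(!A == (D -> (!E || D)))  //  !B.
  branch 1 (add !(!A == (D -> (!E || D)))):
    (((!C || B) -> !B) || !E): β-rule — branch into ((!C || B) -> !B)  //  !E.
      branch 1.1 (add ((!C || B) -> !B)):
        !(!A == (D -> (!E || D))): β-rule — branch into !A, !(D -> (!E || D))  //  !!A, (D -> (!E || D)).
          branch 1.1.1 (add !A, !(D -> (!E || D))):
            !(D -> (!E || D)): α-rule — add D, !(!E || D).
            !(!E || D): α-rule — add !!E, !D.
            × closes — contains both D and !D.
          branch 1.1.2 (add !!A, (D -> (!E || D))):
            ((!C || B) -> !B): β-rule — branch into !(!C || B)  //  !B.
              branch 1.1.2.1 (add !(!C || B)):
                !(!C || B): α-rule — add !!C, !B.
                (D -> (!E || D)): β-rule — branch into !D  //  (!E || D).
                  branch 1.1.2.1.1 (add !D):
                    ○ open, literals {A=true, B=false, C=true, D=false}.
                  branch 1.1.2.1.2 (add (!E || D)):
                    (!E || D): β-rule — branch into !E  //  D.
                      branch 1.1.2.1.2.1 (add !E):
                        ○ open, literals {A=true, B=false, C=true, E=false}.
                      branch 1.1.2.1.2.2 (add D):
                        ○ open, literals {A=true, B=false, C=true, D=true}.
              branch 1.1.2.2 (add !B):
                (D -> (!E || D)): β-rule — branch into !D  //  (!E || D).
                  branch 1.1.2.2.1 (add !D):
                    ○ open, literals {A=true, B=false, C=true, D=false}.
                  branch 1.1.2.2.2 (add (!E || D)):
                    (!E || D): β-rule — branch into !E  //  D.
                      branch 1.1.2.2.2.1 (add !E):
                        ○ open, literals {A=true, B=false, C=true, E=false}.
                      branch 1.1.2.2.2.2 (add D):
                        ○ open, literals {A=true, B=false, C=true, D=true}.
      branch 1.2 (add !E):
        !(!A == (D -> (!E || D))): β-rule — branch into !A, !(D -> (!E || D))  //  !!A, (D -> (!E || D)).
          branch 1.2.1 (add !A, !(D -> (!E || D))):
            !(D -> (!E || D)): α-rule — add D, !(!E || D).
            !(!E || D): α-rule — add !!E, !D.
            × closes — contains both E and !E.
          branch 1.2.2 (add !!A, (D -> (!E || D))):
            (D -> (!E || D)): β-rule — branch into !D  //  (!E || D).
              branch 1.2.2.1 (add !D):
                ○ open, literals {A=true, C=true, D=false, E=false}.
              branch 1.2.2.2 (add (!E || D)):
                (!E || D): β-rule — branch into !E  //  D.
                  branch 1.2.2.2.1 (add !E):
                    ○ open, literals {A=true, C=true, E=false}.
                  branch 1.2.2.2.2 (add D):
                    ○ open, literals {A=true, C=true, D=true, E=false}.
  branch 2 (add !B):
    (((!C || B) -> !B) || !E): β-rule — branch into ((!C || B) -> !B)  //  !E.
      branch 2.1 (add ((!C || B) -> !B)):
        ((!C || B) -> !B): β-rule — branch into !(!C || B)  //  !B.
          branch 2.1.1 (add !(!C || B)):
            !(!C || B): α-rule — add !!C, !B.
            ○ open, literals {B=false, C=true}.
          branch 2.1.2 (add !B):
            ○ open, literals {B=false, C=true}.
      branch 2.2 (add !E):
        ○ open, literals {B=false, C=true, E=false}.
2 branches closed, 12 open.
Each open branch fixes some atoms; the unmentioned ones are free. Counting distinct full assignments: branch {A=true, B=false, C=true, D=false} (E) contributes 2 new; branch {A=true, B=false, C=true, E=false} (D) contributes 1 new; branch {A=true, B=false, C=true, D=true} (E) contributes 1 new; branch {A=true, B=false, C=true, D=false} (E) contributes 0 new; branch {A=true, B=false, C=true, E=false} (D) contributes 0 new; branch {A=true, B=false, C=true, D=true} (E) contributes 0 new; branch {A=true, C=true, D=false, E=false} (B) contributes 1 new; branch {A=true, C=true, E=false} (B, D) contributes 1 new; branch {A=true, C=true, D=true, E=false} (B) contributes 0 new; branch {B=false, C=true} (A, D, E) contributes 4 new; branch {B=false, C=true} (A, D, E) contributes 0 new; branch {B=false, C=true, E=false} (A, D) contributes 0 new. Total: 10.

10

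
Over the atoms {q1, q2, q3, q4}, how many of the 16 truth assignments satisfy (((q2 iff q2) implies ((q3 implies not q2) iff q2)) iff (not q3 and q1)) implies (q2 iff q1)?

Initial set: {((((q2 iff q2) implies ((q3 implies not q2) iff q2)) iff (not q3 and q1)) implies (q2 iff q1))}.
((((q2 iff q2) implies ((q3 implies not q2) iff q2)) iff (not q3 and q1)) implies (q2 iff q1)): β-rule — branch into not (((q2 iff q2) implies ((q3 implies not q2) iff q2)) iff (not q3 and q1))  //  (q2 iff q1).
  branch 1 (add not (((q2 iff q2) implies ((q3 implies not q2) iff q2)) iff (not q3 and q1))):
    not (((q2 iff q2) implies ((q3 implies not q2) iff q2)) iff (not q3 and q1)): β-rule — branch into ((q2 iff q2) implies ((q3 implies not q2) iff q2)), not (not q3 and q1)  //  not ((q2 iff q2) implies ((q3 implies not q2) iff q2)), (not q3 and q1).
      branch 1.1 (add ((q2 iff q2) implies ((q3 implies not q2) iff q2)), not (not q3 and q1)):
        ((q2 iff q2) implies ((q3 implies not q2) iff q2)): β-rule — branch into not (q2 iff q2)  //  ((q3 implies not q2) iff q2).
          branch 1.1.1 (add not (q2 iff q2)):
            not (not q3 and q1): β-rule — branch into not not q3  //  not q1.
              branch 1.1.1.1 (add not not q3):
                not (q2 iff q2): β-rule — branch into q2, not q2  //  not q2, q2.
                  branch 1.1.1.1.1 (add q2, not q2):
                    × closes — contains both q2 and not q2.
                  branch 1.1.1.1.2 (add not q2, q2):
                    × closes — contains both q2 and not q2.
              branch 1.1.1.2 (add not q1):
                not (q2 iff q2): β-rule — branch into q2, not q2  //  not q2, q2.
                  branch 1.1.1.2.1 (add q2, not q2):
                    × closes — contains both q2 and not q2.
                  branch 1.1.1.2.2 (add not q2, q2):
                    × closes — contains both q2 and not q2.
          branch 1.1.2 (add ((q3 implies not q2) iff q2)):
            not (not q3 and q1): β-rule — branch into not not q3  //  not q1.
              branch 1.1.2.1 (add not not q3):
                ((q3 implies not q2) iff q2): β-rule — branch into (q3 implies not q2), q2  //  not (q3 implies not q2), not q2.
                  branch 1.1.2.1.1 (add (q3 implies not q2), q2):
                    (q3 implies not q2): β-rule — branch into not q3  //  not q2.
                      branch 1.1.2.1.1.1 (add not q3):
                        × closes — contains both q3 and not q3.
                      branch 1.1.2.1.1.2 (add not q2):
                        × closes — contains both q2 and not q2.
                  branch 1.1.2.1.2 (add not (q3 implies not q2), not q2):
                    not (q3 implies not q2): α-rule — add q3, not not q2.
                    × closes — contains both q2 and not q2.
              branch 1.1.2.2 (add not q1):
                ((q3 implies not q2) iff q2): β-rule — branch into (q3 implies not q2), q2  //  not (q3 implies not q2), not q2.
                  branch 1.1.2.2.1 (add (q3 implies not q2), q2):
                    (q3 implies not q2): β-rule — branch into not q3  //  not q2.
                      branch 1.1.2.2.1.1 (add not q3):
                        ○ open, literals {q1=F, q2=T, q3=F}.
                      branch 1.1.2.2.1.2 (add not q2):
                        × closes — contains both q2 and not q2.
                  branch 1.1.2.2.2 (add not (q3 implies not q2), not q2):
                    not (q3 implies not q2): α-rule — add q3, not not q2.
                    × closes — contains both q2 and not q2.
      branch 1.2 (add not ((q2 iff q2) implies ((q3 implies not q2) iff q2)), (not q3 and q1)):
        not ((q2 iff q2) implies ((q3 implies not q2) iff q2)): α-rule — add (q2 iff q2), not ((q3 implies not q2) iff q2).
        (not q3 and q1): α-rule — add not q3, q1.
        (q2 iff q2): β-rule — branch into q2, q2  //  not q2, not q2.
          branch 1.2.1 (add q2, q2):
            not ((q3 implies not q2) iff q2): β-rule — branch into (q3 implies not q2), not q2  //  not (q3 implies not q2), q2.
              branch 1.2.1.1 (add (q3 implies not q2), not q2):
                × closes — contains both q2 and not q2.
              branch 1.2.1.2 (add not (q3 implies not q2), q2):
                not (q3 implies not q2): α-rule — add q3, not not q2.
                × closes — contains both q3 and not q3.
          branch 1.2.2 (add not q2, not q2):
            not ((q3 implies not q2) iff q2): β-rule — branch into (q3 implies not q2), not q2  //  not (q3 implies not q2), q2.
              branch 1.2.2.1 (add (q3 implies not q2), not q2):
                (q3 implies not q2): β-rule — branch into not q3  //  not q2.
                  branch 1.2.2.1.1 (add not q3):
                    ○ open, literals {q1=T, q2=F, q3=F}.
                  branch 1.2.2.1.2 (add not q2):
                    ○ open, literals {q1=T, q2=F, q3=F}.
              branch 1.2.2.2 (add not (q3 implies not q2), q2):
                × closes — contains both q2 and not q2.
  branch 2 (add (q2 iff q1)):
    (q2 iff q1): β-rule — branch into q2, q1  //  not q2, not q1.
      branch 2.1 (add q2, q1):
        ○ open, literals {q1=T, q2=T}.
      branch 2.2 (add not q2, not q1):
        ○ open, literals {q1=F, q2=F}.
12 branches closed, 5 open.
Each open branch fixes some atoms; the unmentioned ones are free. Counting distinct full assignments: branch {q1=F, q2=T, q3=F} (q4) contributes 2 new; branch {q1=T, q2=F, q3=F} (q4) contributes 2 new; branch {q1=T, q2=F, q3=F} (q4) contributes 0 new; branch {q1=T, q2=T} (q3, q4) contributes 4 new; branch {q1=F, q2=F} (q3, q4) contributes 4 new. Total: 12.

12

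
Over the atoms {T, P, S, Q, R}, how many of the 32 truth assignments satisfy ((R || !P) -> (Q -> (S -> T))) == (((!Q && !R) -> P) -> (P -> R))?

Initial set: {(((R || !P) -> (Q -> (S -> T))) == (((!Q && !R) -> P) -> (P -> R)))}.
(((R || !P) -> (Q -> (S -> T))) == (((!Q && !R) -> P) -> (P -> R))): β-rule — branch into ((R || !P) -> (Q -> (S -> T))), (((!Q && !R) -> P) -> (P -> R))  //  !((R || !P) -> (Q -> (S -> T))), !(((!Q && !R) -> P) -> (P -> R)).
  branch 1 (add ((R || !P) -> (Q -> (S -> T))), (((!Q && !R) -> P) -> (P -> R))):
    ((R || !P) -> (Q -> (S -> T))): β-rule — branch into !(R || !P)  //  (Q -> (S -> T)).
      branch 1.1 (add !(R || !P)):
        !(R || !P): α-rule — add !R, !!P.
        (((!Q && !R) -> P) -> (P -> R)): β-rule — branch into !((!Q && !R) -> P)  //  (P -> R).
          branch 1.1.1 (add !((!Q && !R) -> P)):
            !((!Q && !R) -> P): α-rule — add (!Q && !R), !P.
            × closes — contains both P and !P.
          branch 1.1.2 (add (P -> R)):
            (P -> R): β-rule — branch into !P  //  R.
              branch 1.1.2.1 (add !P):
                × closes — contains both P and !P.
              branch 1.1.2.2 (add R):
                × closes — contains both R and !R.
      branch 1.2 (add (Q -> (S -> T))):
        (((!Q && !R) -> P) -> (P -> R)): β-rule — branch into !((!Q && !R) -> P)  //  (P -> R).
          branch 1.2.1 (add !((!Q && !R) -> P)):
            !((!Q && !R) -> P): α-rule — add (!Q && !R), !P.
            (!Q && !R): α-rule — add !Q, !R.
            (Q -> (S -> T)): β-rule — branch into !Q  //  (S -> T).
              branch 1.2.1.1 (add !Q):
                ○ open, literals {P=F, Q=F, R=F}.
              branch 1.2.1.2 (add (S -> T)):
                (S -> T): β-rule — branch into !S  //  T.
                  branch 1.2.1.2.1 (add !S):
                    ○ open, literals {P=F, Q=F, R=F, S=F}.
                  branch 1.2.1.2.2 (add T):
                    ○ open, literals {P=F, Q=F, R=F, T=T}.
          branch 1.2.2 (add (P -> R)):
            (Q -> (S -> T)): β-rule — branch into !Q  //  (S -> T).
              branch 1.2.2.1 (add !Q):
                (P -> R): β-rule — branch into !P  //  R.
                  branch 1.2.2.1.1 (add !P):
                    ○ open, literals {P=F, Q=F}.
                  branch 1.2.2.1.2 (add R):
                    ○ open, literals {Q=F, R=T}.
              branch 1.2.2.2 (add (S -> T)):
                (P -> R): β-rule — branch into !P  //  R.
                  branch 1.2.2.2.1 (add !P):
                    (S -> T): β-rule — branch into !S  //  T.
                      branch 1.2.2.2.1.1 (add !S):
                        ○ open, literals {P=F, S=F}.
                      branch 1.2.2.2.1.2 (add T):
                        ○ open, literals {P=F, T=T}.
                  branch 1.2.2.2.2 (add R):
                    (S -> T): β-rule — branch into !S  //  T.
                      branch 1.2.2.2.2.1 (add !S):
                        ○ open, literals {R=T, S=F}.
                      branch 1.2.2.2.2.2 (add T):
                        ○ open, literals {R=T, T=T}.
  branch 2 (add !((R || !P) -> (Q -> (S -> T))), !(((!Q && !R) -> P) -> (P -> R))):
    !((R || !P) -> (Q -> (S -> T))): α-rule — add (R || !P), !(Q -> (S -> T)).
    !(((!Q && !R) -> P) -> (P -> R)): α-rule — add ((!Q && !R) -> P), !(P -> R).
    !(Q -> (S -> T)): α-rule — add Q, !(S -> T).
    !(P -> R): α-rule — add P, !R.
    !(S -> T): α-rule — add S, !T.
    (R || !P): β-rule — branch into R  //  !P.
      branch 2.1 (add R):
        × closes — contains both R and !R.
      branch 2.2 (add !P):
        × closes — contains both P and !P.
5 branches closed, 9 open.
Each open branch fixes some atoms; the unmentioned ones are free. Counting distinct full assignments: branch {P=F, Q=F, R=F} (T, S) contributes 4 new; branch {P=F, Q=F, R=F, S=F} (T) contributes 0 new; branch {P=F, Q=F, R=F, T=T} (S) contributes 0 new; branch {P=F, Q=F} (T, S, R) contributes 4 new; branch {Q=F, R=T} (T, P, S) contributes 4 new; branch {P=F, S=F} (T, Q, R) contributes 4 new; branch {P=F, T=T} (S, Q, R) contributes 2 new; branch {R=T, S=F} (T, P, Q) contributes 2 new; branch {R=T, T=T} (P, S, Q) contributes 1 new. Total: 21.

21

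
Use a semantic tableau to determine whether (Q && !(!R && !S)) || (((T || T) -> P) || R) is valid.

Assume the negation and expand:
Initial set: {!((Q && !(!R && !S)) || (((T || T) -> P) || R))}.
!((Q && !(!R && !S)) || (((T || T) -> P) || R)): α-rule — add !(Q && !(!R && !S)), !(((T || T) -> P) || R).
!(((T || T) -> P) || R): α-rule — add !((T || T) -> P), !R.
!((T || T) -> P): α-rule — add (T || T), !P.
!(Q && !(!R && !S)): β-rule — branch into !Q  //  !!(!R && !S).
  branch 1 (add !Q):
    (T || T): β-rule — branch into T  //  T.
      branch 1.1 (add T):
        ○ open, literals {P=false, Q=false, R=false, T=true}.
      branch 1.2 (add T):
        ○ open, literals {P=false, Q=false, R=false, T=true}.
  branch 2 (add !!(!R && !S)):
    !!(!R && !S): α-rule — add !R, !S.
    (T || T): β-rule — branch into T  //  T.
      branch 2.1 (add T):
        ○ open, literals {P=false, R=false, S=false, T=true}.
      branch 2.2 (add T):
        ○ open, literals {P=false, R=false, S=false, T=true}.
0 branches closed, 4 open.
An open branch gives a countermodel: P=false, Q=false, R=false, T=true (unmentioned atoms arbitrary); under it the original formula is false.

Not valid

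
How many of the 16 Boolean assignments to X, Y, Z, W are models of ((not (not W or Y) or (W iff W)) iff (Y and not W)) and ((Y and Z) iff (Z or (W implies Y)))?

2

Initial set: {T (((not (not W or Y) or (W iff W)) iff (Y and not W)) and ((Y and Z) iff (Z or (W implies Y))))}.
T (((not (not W or Y) or (W iff W)) iff (Y and not W)) and ((Y and Z) iff (Z or (W implies Y)))): α-rule — add T ((not (not W or Y) or (W iff W)) iff (Y and not W)), T ((Y and Z) iff (Z or (W implies Y))).
T ((not (not W or Y) or (W iff W)) iff (Y and not W)): β-rule — branch into T (not (not W or Y) or (W iff W)), T (Y and not W)  //  F (not (not W or Y) or (W iff W)), F (Y and not W).
  branch 1 (add T (not (not W or Y) or (W iff W)), T (Y and not W)):
    T (Y and not W): α-rule — add T Y, T not W.
    T ((Y and Z) iff (Z or (W implies Y))): β-rule — branch into T (Y and Z), T (Z or (W implies Y))  //  F (Y and Z), F (Z or (W implies Y)).
      branch 1.1 (add T (Y and Z), T (Z or (W implies Y))):
        T (Y and Z): α-rule — add T Y, T Z.
        T (not (not W or Y) or (W iff W)): β-rule — branch into T not (not W or Y)  //  T (W iff W).
          branch 1.1.1 (add T not (not W or Y)):
            T not (not W or Y): α-rule — add F not W, F Y.
            × closes — contains both W and not W.
          branch 1.1.2 (add T (W iff W)):
            T (Z or (W implies Y)): β-rule — branch into T Z  //  T (W implies Y).
              branch 1.1.2.1 (add T Z):
                T (W iff W): β-rule — branch into T W, T W  //  F W, F W.
                  branch 1.1.2.1.1 (add T W, T W):
                    × closes — contains both W and not W.
                  branch 1.1.2.1.2 (add F W, F W):
                    ○ open, literals {W=0, Y=1, Z=1}.
              branch 1.1.2.2 (add T (W implies Y)):
                T (W iff W): β-rule — branch into T W, T W  //  F W, F W.
                  branch 1.1.2.2.1 (add T W, T W):
                    × closes — contains both W and not W.
                  branch 1.1.2.2.2 (add F W, F W):
                    T (W implies Y): β-rule — branch into F W  //  T Y.
                      branch 1.1.2.2.2.1 (add F W):
                        ○ open, literals {W=0, Y=1, Z=1}.
                      branch 1.1.2.2.2.2 (add T Y):
                        ○ open, literals {W=0, Y=1, Z=1}.
      branch 1.2 (add F (Y and Z), F (Z or (W implies Y))):
        F (Z or (W implies Y)): α-rule — add F Z, F (W implies Y).
        F (W implies Y): α-rule — add T W, F Y.
        × closes — contains both W and not W.
  branch 2 (add F (not (not W or Y) or (W iff W)), F (Y and not W)):
    F (not (not W or Y) or (W iff W)): α-rule — add F not (not W or Y), F (W iff W).
    T ((Y and Z) iff (Z or (W implies Y))): β-rule — branch into T (Y and Z), T (Z or (W implies Y))  //  F (Y and Z), F (Z or (W implies Y)).
      branch 2.1 (add T (Y and Z), T (Z or (W implies Y))):
        T (Y and Z): α-rule — add T Y, T Z.
        F (Y and not W): β-rule — branch into F Y  //  F not W.
          branch 2.1.1 (add F Y):
            × closes — contains both Y and not Y.
          branch 2.1.2 (add F not W):
            F not (not W or Y): β-rule — branch into T not W  //  T Y.
              branch 2.1.2.1 (add T not W):
                × closes — contains both W and not W.
              branch 2.1.2.2 (add T Y):
                F (W iff W): β-rule — branch into T W, F W  //  F W, T W.
                  branch 2.1.2.2.1 (add T W, F W):
                    × closes — contains both W and not W.
                  branch 2.1.2.2.2 (add F W, T W):
                    × closes — contains both W and not W.
      branch 2.2 (add F (Y and Z), F (Z or (W implies Y))):
        F (Z or (W implies Y)): α-rule — add F Z, F (W implies Y).
        F (W implies Y): α-rule — add T W, F Y.
        F (Y and not W): β-rule — branch into F Y  //  F not W.
          branch 2.2.1 (add F Y):
            F not (not W or Y): β-rule — branch into T not W  //  T Y.
              branch 2.2.1.1 (add T not W):
                × closes — contains both W and not W.
              branch 2.2.1.2 (add T Y):
                × closes — contains both Y and not Y.
          branch 2.2.2 (add F not W):
            F not (not W or Y): β-rule — branch into T not W  //  T Y.
              branch 2.2.2.1 (add T not W):
                × closes — contains both W and not W.
              branch 2.2.2.2 (add T Y):
                × closes — contains both Y and not Y.
12 branches closed, 3 open.
Each open branch fixes some atoms; the unmentioned ones are free. Counting distinct full assignments: branch {W=0, Y=1, Z=1} (X) contributes 2 new; branch {W=0, Y=1, Z=1} (X) contributes 0 new; branch {W=0, Y=1, Z=1} (X) contributes 0 new. Total: 2.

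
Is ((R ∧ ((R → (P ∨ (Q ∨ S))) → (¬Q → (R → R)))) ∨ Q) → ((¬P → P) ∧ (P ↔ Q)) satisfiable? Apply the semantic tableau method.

Satisfiable

Initial set: {(((R ∧ ((R → (P ∨ (Q ∨ S))) → (¬Q → (R → R)))) ∨ Q) → ((¬P → P) ∧ (P ↔ Q)))}.
(((R ∧ ((R → (P ∨ (Q ∨ S))) → (¬Q → (R → R)))) ∨ Q) → ((¬P → P) ∧ (P ↔ Q))): β-rule — branch into ¬((R ∧ ((R → (P ∨ (Q ∨ S))) → (¬Q → (R → R)))) ∨ Q)  //  ((¬P → P) ∧ (P ↔ Q)).
  branch 1 (add ¬((R ∧ ((R → (P ∨ (Q ∨ S))) → (¬Q → (R → R)))) ∨ Q)):
    ¬((R ∧ ((R → (P ∨ (Q ∨ S))) → (¬Q → (R → R)))) ∨ Q): α-rule — add ¬(R ∧ ((R → (P ∨ (Q ∨ S))) → (¬Q → (R → R)))), ¬Q.
    ¬(R ∧ ((R → (P ∨ (Q ∨ S))) → (¬Q → (R → R)))): β-rule — branch into ¬R  //  ¬((R → (P ∨ (Q ∨ S))) → (¬Q → (R → R))).
      branch 1.1 (add ¬R):
        ○ open, literals {Q=false, R=false}.
      branch 1.2 (add ¬((R → (P ∨ (Q ∨ S))) → (¬Q → (R → R)))):
        ¬((R → (P ∨ (Q ∨ S))) → (¬Q → (R → R))): α-rule — add (R → (P ∨ (Q ∨ S))), ¬(¬Q → (R → R)).
        ¬(¬Q → (R → R)): α-rule — add ¬Q, ¬(R → R).
        ¬(R → R): α-rule — add R, ¬R.
        × closes — contains both R and ¬R.
  branch 2 (add ((¬P → P) ∧ (P ↔ Q))):
    ((¬P → P) ∧ (P ↔ Q)): α-rule — add (¬P → P), (P ↔ Q).
    (¬P → P): β-rule — branch into ¬¬P  //  P.
      branch 2.1 (add ¬¬P):
        (P ↔ Q): β-rule — branch into P, Q  //  ¬P, ¬Q.
          branch 2.1.1 (add P, Q):
            ○ open, literals {P=true, Q=true}.
          branch 2.1.2 (add ¬P, ¬Q):
            × closes — contains both P and ¬P.
      branch 2.2 (add P):
        (P ↔ Q): β-rule — branch into P, Q  //  ¬P, ¬Q.
          branch 2.2.1 (add P, Q):
            ○ open, literals {P=true, Q=true}.
          branch 2.2.2 (add ¬P, ¬Q):
            × closes — contains both P and ¬P.
3 branches closed, 3 open.
An open branch gives a satisfying assignment: Q=false, R=false.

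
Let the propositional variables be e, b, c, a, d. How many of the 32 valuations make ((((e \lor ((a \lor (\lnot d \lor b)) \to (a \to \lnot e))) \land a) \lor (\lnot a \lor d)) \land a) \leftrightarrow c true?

Initial set: {(((((e \lor ((a \lor (\lnot d \lor b)) \to (a \to \lnot e))) \land a) \lor (\lnot a \lor d)) \land a) \leftrightarrow c)}.
(((((e \lor ((a \lor (\lnot d \lor b)) \to (a \to \lnot e))) \land a) \lor (\lnot a \lor d)) \land a) \leftrightarrow c): β-rule — branch into ((((e \lor ((a \lor (\lnot d \lor b)) \to (a \to \lnot e))) \land a) \lor (\lnot a \lor d)) \land a), c  //  \lnot ((((e \lor ((a \lor (\lnot d \lor b)) \to (a \to \lnot e))) \land a) \lor (\lnot a \lor d)) \land a), \lnot c.
  branch 1 (add ((((e \lor ((a \lor (\lnot d \lor b)) \to (a \to \lnot e))) \land a) \lor (\lnot a \lor d)) \land a), c):
    ((((e \lor ((a \lor (\lnot d \lor b)) \to (a \to \lnot e))) \land a) \lor (\lnot a \lor d)) \land a): α-rule — add (((e \lor ((a \lor (\lnot d \lor b)) \to (a \to \lnot e))) \land a) \lor (\lnot a \lor d)), a.
    (((e \lor ((a \lor (\lnot d \lor b)) \to (a \to \lnot e))) \land a) \lor (\lnot a \lor d)): β-rule — branch into ((e \lor ((a \lor (\lnot d \lor b)) \to (a \to \lnot e))) \land a)  //  (\lnot a \lor d).
      branch 1.1 (add ((e \lor ((a \lor (\lnot d \lor b)) \to (a \to \lnot e))) \land a)):
        ((e \lor ((a \lor (\lnot d \lor b)) \to (a \to \lnot e))) \land a): α-rule — add (e \lor ((a \lor (\lnot d \lor b)) \to (a \to \lnot e))), a.
        (e \lor ((a \lor (\lnot d \lor b)) \to (a \to \lnot e))): β-rule — branch into e  //  ((a \lor (\lnot d \lor b)) \to (a \to \lnot e)).
          branch 1.1.1 (add e):
            ○ open, literals {a=true, c=true, e=true}.
          branch 1.1.2 (add ((a \lor (\lnot d \lor b)) \to (a \to \lnot e))):
            ((a \lor (\lnot d \lor b)) \to (a \to \lnot e)): β-rule — branch into \lnot (a \lor (\lnot d \lor b))  //  (a \to \lnot e).
              branch 1.1.2.1 (add \lnot (a \lor (\lnot d \lor b))):
                \lnot (a \lor (\lnot d \lor b)): α-rule — add \lnot a, \lnot (\lnot d \lor b).
                × closes — contains both a and \lnot a.
              branch 1.1.2.2 (add (a \to \lnot e)):
                (a \to \lnot e): β-rule — branch into \lnot a  //  \lnot e.
                  branch 1.1.2.2.1 (add \lnot a):
                    × closes — contains both a and \lnot a.
                  branch 1.1.2.2.2 (add \lnot e):
                    ○ open, literals {a=true, c=true, e=false}.
      branch 1.2 (add (\lnot a \lor d)):
        (\lnot a \lor d): β-rule — branch into \lnot a  //  d.
          branch 1.2.1 (add \lnot a):
            × closes — contains both a and \lnot a.
          branch 1.2.2 (add d):
            ○ open, literals {a=true, c=true, d=true}.
  branch 2 (add \lnot ((((e \lor ((a \lor (\lnot d \lor b)) \to (a \to \lnot e))) \land a) \lor (\lnot a \lor d)) \land a), \lnot c):
    \lnot ((((e \lor ((a \lor (\lnot d \lor b)) \to (a \to \lnot e))) \land a) \lor (\lnot a \lor d)) \land a): β-rule — branch into \lnot (((e \lor ((a \lor (\lnot d \lor b)) \to (a \to \lnot e))) \land a) \lor (\lnot a \lor d))  //  \lnot a.
      branch 2.1 (add \lnot (((e \lor ((a \lor (\lnot d \lor b)) \to (a \to \lnot e))) \land a) \lor (\lnot a \lor d))):
        \lnot (((e \lor ((a \lor (\lnot d \lor b)) \to (a \to \lnot e))) \land a) \lor (\lnot a \lor d)): α-rule — add \lnot ((e \lor ((a \lor (\lnot d \lor b)) \to (a \to \lnot e))) \land a), \lnot (\lnot a \lor d).
        \lnot (\lnot a \lor d): α-rule — add \lnot \lnot a, \lnot d.
        \lnot ((e \lor ((a \lor (\lnot d \lor b)) \to (a \to \lnot e))) \land a): β-rule — branch into \lnot (e \lor ((a \lor (\lnot d \lor b)) \to (a \to \lnot e)))  //  \lnot a.
          branch 2.1.1 (add \lnot (e \lor ((a \lor (\lnot d \lor b)) \to (a \to \lnot e)))):
            \lnot (e \lor ((a \lor (\lnot d \lor b)) \to (a \to \lnot e))): α-rule — add \lnot e, \lnot ((a \lor (\lnot d \lor b)) \to (a \to \lnot e)).
            \lnot ((a \lor (\lnot d \lor b)) \to (a \to \lnot e)): α-rule — add (a \lor (\lnot d \lor b)), \lnot (a \to \lnot e).
            \lnot (a \to \lnot e): α-rule — add a, \lnot \lnot e.
            × closes — contains both e and \lnot e.
          branch 2.1.2 (add \lnot a):
            × closes — contains both a and \lnot a.
      branch 2.2 (add \lnot a):
        ○ open, literals {a=false, c=false}.
5 branches closed, 4 open.
Each open branch fixes some atoms; the unmentioned ones are free. Counting distinct full assignments: branch {a=true, c=true, e=true} (b, d) contributes 4 new; branch {a=true, c=true, e=false} (b, d) contributes 4 new; branch {a=true, c=true, d=true} (e, b) contributes 0 new; branch {a=false, c=false} (e, b, d) contributes 8 new. Total: 16.

16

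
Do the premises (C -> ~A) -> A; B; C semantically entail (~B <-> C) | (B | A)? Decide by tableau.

Yes

Initial set: {((C -> ~A) -> A); B; C; ~((~B <-> C) | (B | A))}.
~((~B <-> C) | (B | A)): α-rule — add ~(~B <-> C), ~(B | A).
~(B | A): α-rule — add ~B, ~A.
× closes — contains both B and ~B.
All 1 branch closes.
Every branch closed, so the premises entail the conclusion.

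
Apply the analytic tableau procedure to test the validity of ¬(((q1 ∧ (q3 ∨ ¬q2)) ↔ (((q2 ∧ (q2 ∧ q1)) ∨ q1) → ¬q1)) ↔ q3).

Assume the negation and expand:
Initial set: {¬¬(((q1 ∧ (q3 ∨ ¬q2)) ↔ (((q2 ∧ (q2 ∧ q1)) ∨ q1) → ¬q1)) ↔ q3)}.
¬¬(((q1 ∧ (q3 ∨ ¬q2)) ↔ (((q2 ∧ (q2 ∧ q1)) ∨ q1) → ¬q1)) ↔ q3): β-rule — branch into ((q1 ∧ (q3 ∨ ¬q2)) ↔ (((q2 ∧ (q2 ∧ q1)) ∨ q1) → ¬q1)), q3  //  ¬((q1 ∧ (q3 ∨ ¬q2)) ↔ (((q2 ∧ (q2 ∧ q1)) ∨ q1) → ¬q1)), ¬q3.
  branch 1 (add ((q1 ∧ (q3 ∨ ¬q2)) ↔ (((q2 ∧ (q2 ∧ q1)) ∨ q1) → ¬q1)), q3):
    ((q1 ∧ (q3 ∨ ¬q2)) ↔ (((q2 ∧ (q2 ∧ q1)) ∨ q1) → ¬q1)): β-rule — branch into (q1 ∧ (q3 ∨ ¬q2)), (((q2 ∧ (q2 ∧ q1)) ∨ q1) → ¬q1)  //  ¬(q1 ∧ (q3 ∨ ¬q2)), ¬(((q2 ∧ (q2 ∧ q1)) ∨ q1) → ¬q1).
      branch 1.1 (add (q1 ∧ (q3 ∨ ¬q2)), (((q2 ∧ (q2 ∧ q1)) ∨ q1) → ¬q1)):
        (q1 ∧ (q3 ∨ ¬q2)): α-rule — add q1, (q3 ∨ ¬q2).
        (((q2 ∧ (q2 ∧ q1)) ∨ q1) → ¬q1): β-rule — branch into ¬((q2 ∧ (q2 ∧ q1)) ∨ q1)  //  ¬q1.
          branch 1.1.1 (add ¬((q2 ∧ (q2 ∧ q1)) ∨ q1)):
            ¬((q2 ∧ (q2 ∧ q1)) ∨ q1): α-rule — add ¬(q2 ∧ (q2 ∧ q1)), ¬q1.
            × closes — contains both q1 and ¬q1.
          branch 1.1.2 (add ¬q1):
            × closes — contains both q1 and ¬q1.
      branch 1.2 (add ¬(q1 ∧ (q3 ∨ ¬q2)), ¬(((q2 ∧ (q2 ∧ q1)) ∨ q1) → ¬q1)):
        ¬(((q2 ∧ (q2 ∧ q1)) ∨ q1) → ¬q1): α-rule — add ((q2 ∧ (q2 ∧ q1)) ∨ q1), ¬¬q1.
        ¬(q1 ∧ (q3 ∨ ¬q2)): β-rule — branch into ¬q1  //  ¬(q3 ∨ ¬q2).
          branch 1.2.1 (add ¬q1):
            × closes — contains both q1 and ¬q1.
          branch 1.2.2 (add ¬(q3 ∨ ¬q2)):
            ¬(q3 ∨ ¬q2): α-rule — add ¬q3, ¬¬q2.
            × closes — contains both q3 and ¬q3.
  branch 2 (add ¬((q1 ∧ (q3 ∨ ¬q2)) ↔ (((q2 ∧ (q2 ∧ q1)) ∨ q1) → ¬q1)), ¬q3):
    ¬((q1 ∧ (q3 ∨ ¬q2)) ↔ (((q2 ∧ (q2 ∧ q1)) ∨ q1) → ¬q1)): β-rule — branch into (q1 ∧ (q3 ∨ ¬q2)), ¬(((q2 ∧ (q2 ∧ q1)) ∨ q1) → ¬q1)  //  ¬(q1 ∧ (q3 ∨ ¬q2)), (((q2 ∧ (q2 ∧ q1)) ∨ q1) → ¬q1).
      branch 2.1 (add (q1 ∧ (q3 ∨ ¬q2)), ¬(((q2 ∧ (q2 ∧ q1)) ∨ q1) → ¬q1)):
        (q1 ∧ (q3 ∨ ¬q2)): α-rule — add q1, (q3 ∨ ¬q2).
        ¬(((q2 ∧ (q2 ∧ q1)) ∨ q1) → ¬q1): α-rule — add ((q2 ∧ (q2 ∧ q1)) ∨ q1), ¬¬q1.
        (q3 ∨ ¬q2): β-rule — branch into q3  //  ¬q2.
          branch 2.1.1 (add q3):
            × closes — contains both q3 and ¬q3.
          branch 2.1.2 (add ¬q2):
            ((q2 ∧ (q2 ∧ q1)) ∨ q1): β-rule — branch into (q2 ∧ (q2 ∧ q1))  //  q1.
              branch 2.1.2.1 (add (q2 ∧ (q2 ∧ q1))):
                (q2 ∧ (q2 ∧ q1)): α-rule — add q2, (q2 ∧ q1).
                × closes — contains both q2 and ¬q2.
              branch 2.1.2.2 (add q1):
                ○ open, literals {q1=true, q2=false, q3=false}.
      branch 2.2 (add ¬(q1 ∧ (q3 ∨ ¬q2)), (((q2 ∧ (q2 ∧ q1)) ∨ q1) → ¬q1)):
        ¬(q1 ∧ (q3 ∨ ¬q2)): β-rule — branch into ¬q1  //  ¬(q3 ∨ ¬q2).
          branch 2.2.1 (add ¬q1):
            (((q2 ∧ (q2 ∧ q1)) ∨ q1) → ¬q1): β-rule — branch into ¬((q2 ∧ (q2 ∧ q1)) ∨ q1)  //  ¬q1.
              branch 2.2.1.1 (add ¬((q2 ∧ (q2 ∧ q1)) ∨ q1)):
                ¬((q2 ∧ (q2 ∧ q1)) ∨ q1): α-rule — add ¬(q2 ∧ (q2 ∧ q1)), ¬q1.
                ¬(q2 ∧ (q2 ∧ q1)): β-rule — branch into ¬q2  //  ¬(q2 ∧ q1).
                  branch 2.2.1.1.1 (add ¬q2):
                    ○ open, literals {q1=false, q2=false, q3=false}.
                  branch 2.2.1.1.2 (add ¬(q2 ∧ q1)):
                    ¬(q2 ∧ q1): β-rule — branch into ¬q2  //  ¬q1.
                      branch 2.2.1.1.2.1 (add ¬q2):
                        ○ open, literals {q1=false, q2=false, q3=false}.
                      branch 2.2.1.1.2.2 (add ¬q1):
                        ○ open, literals {q1=false, q3=false}.
              branch 2.2.1.2 (add ¬q1):
                ○ open, literals {q1=false, q3=false}.
          branch 2.2.2 (add ¬(q3 ∨ ¬q2)):
            ¬(q3 ∨ ¬q2): α-rule — add ¬q3, ¬¬q2.
            (((q2 ∧ (q2 ∧ q1)) ∨ q1) → ¬q1): β-rule — branch into ¬((q2 ∧ (q2 ∧ q1)) ∨ q1)  //  ¬q1.
              branch 2.2.2.1 (add ¬((q2 ∧ (q2 ∧ q1)) ∨ q1)):
                ¬((q2 ∧ (q2 ∧ q1)) ∨ q1): α-rule — add ¬(q2 ∧ (q2 ∧ q1)), ¬q1.
                ¬(q2 ∧ (q2 ∧ q1)): β-rule — branch into ¬q2  //  ¬(q2 ∧ q1).
                  branch 2.2.2.1.1 (add ¬q2):
                    × closes — contains both q2 and ¬q2.
                  branch 2.2.2.1.2 (add ¬(q2 ∧ q1)):
                    ¬(q2 ∧ q1): β-rule — branch into ¬q2  //  ¬q1.
                      branch 2.2.2.1.2.1 (add ¬q2):
                        × closes — contains both q2 and ¬q2.
                      branch 2.2.2.1.2.2 (add ¬q1):
                        ○ open, literals {q1=false, q2=true, q3=false}.
              branch 2.2.2.2 (add ¬q1):
                ○ open, literals {q1=false, q2=true, q3=false}.
8 branches closed, 7 open.
An open branch gives a countermodel: q1=true, q2=false, q3=false (unmentioned atoms arbitrary); under it the original formula is false.

Not valid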